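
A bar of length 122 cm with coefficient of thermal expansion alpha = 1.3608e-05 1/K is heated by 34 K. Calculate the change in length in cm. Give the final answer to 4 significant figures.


dL = L0 * alpha * dT
dL = 122 * 1.3608e-05 * 34
dL = 0.05645 cm


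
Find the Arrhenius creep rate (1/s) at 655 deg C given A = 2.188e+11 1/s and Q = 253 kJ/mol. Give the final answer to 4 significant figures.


rate = A * exp(-Q / (R*T))
T = 655 + 273.15 = 928.15 K
rate = 2.188e+11 * exp(-253e3 / (8.314 * 928.15))
rate = 1.262e-03 1/s


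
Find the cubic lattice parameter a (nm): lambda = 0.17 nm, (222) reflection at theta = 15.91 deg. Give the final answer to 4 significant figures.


d = lambda / (2*sin(theta))
d = 0.17 / (2*sin(15.91 deg))
d = 0.310075 nm
a = d * sqrt(h^2+k^2+l^2) = 0.310075 * sqrt(12)
a = 1.074 nm


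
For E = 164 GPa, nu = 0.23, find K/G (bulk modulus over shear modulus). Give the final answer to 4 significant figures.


G = E / (2*(1+nu))
G = 164 / (2*(1+0.23)) = 66.6667 GPa
K = E / (3*(1-2*nu))
K = 164 / (3*(1-2*0.23)) = 101.235 GPa
K/G = 101.235 / 66.6667 = 1.519


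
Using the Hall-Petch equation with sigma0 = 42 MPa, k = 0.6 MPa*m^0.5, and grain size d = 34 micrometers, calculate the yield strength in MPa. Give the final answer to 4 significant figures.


sigma_y = sigma0 + k / sqrt(d)
d = 34 um = 3.4e-05 m
sigma_y = 42 + 0.6 / sqrt(3.4e-05)
sigma_y = 144.9 MPa


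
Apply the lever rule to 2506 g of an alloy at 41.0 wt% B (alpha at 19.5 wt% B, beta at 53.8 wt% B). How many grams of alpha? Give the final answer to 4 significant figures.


f_alpha = (C_beta - C0) / (C_beta - C_alpha)
f_alpha = (53.8 - 41.0) / (53.8 - 19.5) = 0.373178
m_alpha = f_alpha * m_total = 0.373178 * 2506 = 935.2 g


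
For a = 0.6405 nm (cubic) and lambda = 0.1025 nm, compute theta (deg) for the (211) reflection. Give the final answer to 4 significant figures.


d = a / sqrt(h^2+k^2+l^2)
d = 0.6405 / sqrt(6) = 0.261483 nm
lambda = 2*d*sin(theta)  =>  sin(theta) = lambda / (2*d)
sin(theta) = 0.1025 / (2 * 0.261483) = 0.195997
theta = 11.3 deg


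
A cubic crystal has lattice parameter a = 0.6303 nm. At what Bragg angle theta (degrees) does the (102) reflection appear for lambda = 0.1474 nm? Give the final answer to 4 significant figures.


d = a / sqrt(h^2+k^2+l^2)
d = 0.6303 / sqrt(5) = 0.281879 nm
lambda = 2*d*sin(theta)  =>  sin(theta) = lambda / (2*d)
sin(theta) = 0.1474 / (2 * 0.281879) = 0.26146
theta = 15.16 deg


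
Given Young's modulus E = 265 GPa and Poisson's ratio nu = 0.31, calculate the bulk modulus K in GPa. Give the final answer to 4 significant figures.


K = E / (3*(1-2*nu))
K = 265 / (3*(1-2*0.31))
K = 232.5 GPa


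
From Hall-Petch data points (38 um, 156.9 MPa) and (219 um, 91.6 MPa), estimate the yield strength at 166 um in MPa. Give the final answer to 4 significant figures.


sigma_y = sigma0 + k / sqrt(d)
1/sqrt(d1) = 1/sqrt(3.8e-05) = 162.221;  1/sqrt(d2) = 67.5737
k = (sigma1 - sigma2) / (1/sqrt(d1) - 1/sqrt(d2)) = (156.9 - 91.6) / (162.221 - 67.5737) = 0.689927 MPa*m^0.5
sigma0 = sigma1 - k/sqrt(d1) = 156.9 - 0.689927*162.221 = 44.979 MPa
sigma_y(d3) = 44.979 + 0.689927 / sqrt(1.66e-04) = 98.53 MPa


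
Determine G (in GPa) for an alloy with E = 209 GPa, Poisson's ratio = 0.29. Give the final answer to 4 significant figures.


G = E / (2*(1+nu))
G = 209 / (2*(1+0.29))
G = 81.01 GPa


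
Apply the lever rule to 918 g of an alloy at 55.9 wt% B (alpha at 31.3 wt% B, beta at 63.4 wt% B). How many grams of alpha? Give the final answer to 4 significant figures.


f_alpha = (C_beta - C0) / (C_beta - C_alpha)
f_alpha = (63.4 - 55.9) / (63.4 - 31.3) = 0.233645
m_alpha = f_alpha * m_total = 0.233645 * 918 = 214.5 g


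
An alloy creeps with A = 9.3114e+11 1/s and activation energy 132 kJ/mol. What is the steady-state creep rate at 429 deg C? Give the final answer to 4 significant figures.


rate = A * exp(-Q / (R*T))
T = 429 + 273.15 = 702.15 K
rate = 9.3114e+11 * exp(-132e3 / (8.314 * 702.15))
rate = 140.9 1/s


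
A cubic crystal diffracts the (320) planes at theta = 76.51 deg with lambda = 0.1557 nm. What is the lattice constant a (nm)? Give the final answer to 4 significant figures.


d = lambda / (2*sin(theta))
d = 0.1557 / (2*sin(76.51 deg))
d = 0.0800588 nm
a = d * sqrt(h^2+k^2+l^2) = 0.0800588 * sqrt(13)
a = 0.2887 nm


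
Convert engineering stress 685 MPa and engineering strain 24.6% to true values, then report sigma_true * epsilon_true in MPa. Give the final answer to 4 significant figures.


sigma_true = sigma_eng * (1 + epsilon_eng)
sigma_true = 685 * (1 + 0.246) = 853.51 MPa
epsilon_true = ln(1 + epsilon_eng)
epsilon_true = ln(1 + 0.246) = 0.219938
sigma_true * epsilon_true = 853.51 * 0.219938 = 187.7 MPa


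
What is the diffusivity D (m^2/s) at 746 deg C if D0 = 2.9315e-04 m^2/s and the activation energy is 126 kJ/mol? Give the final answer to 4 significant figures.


D = D0 * exp(-Qd / (R*T))
T = 1019.15 K
D = 2.9315e-04 * exp(-126e3 / (8.314 * 1019.15))
D = 1.021e-10 m^2/s


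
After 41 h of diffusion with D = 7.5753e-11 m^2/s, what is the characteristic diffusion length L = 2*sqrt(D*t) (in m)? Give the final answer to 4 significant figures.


t = 41 hr = 147600 s
Diffusion length = 2*sqrt(D*t)
= 2*sqrt(7.5753e-11 * 147600)
= 6.688e-03 m


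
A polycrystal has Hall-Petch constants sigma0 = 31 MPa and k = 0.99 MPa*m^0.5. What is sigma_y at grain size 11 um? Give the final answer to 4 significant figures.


sigma_y = sigma0 + k / sqrt(d)
d = 11 um = 1.1e-05 m
sigma_y = 31 + 0.99 / sqrt(1.1e-05)
sigma_y = 329.5 MPa


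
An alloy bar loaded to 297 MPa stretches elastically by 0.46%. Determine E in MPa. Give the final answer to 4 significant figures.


E = sigma / epsilon
epsilon = 0.46% = 4.6e-03
E = 297 / 4.6e-03
E = 64570 MPa


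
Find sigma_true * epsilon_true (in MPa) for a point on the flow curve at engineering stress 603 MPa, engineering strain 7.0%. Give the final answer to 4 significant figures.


sigma_true = sigma_eng * (1 + epsilon_eng)
sigma_true = 603 * (1 + 0.07) = 645.21 MPa
epsilon_true = ln(1 + epsilon_eng)
epsilon_true = ln(1 + 0.07) = 0.0676586
sigma_true * epsilon_true = 645.21 * 0.0676586 = 43.65 MPa


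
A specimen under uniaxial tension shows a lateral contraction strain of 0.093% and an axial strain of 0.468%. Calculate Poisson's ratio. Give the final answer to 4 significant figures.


nu = -epsilon_lat / epsilon_axial
Lateral strain is contraction (negative), so using magnitudes:
nu = 0.093 / 0.468
nu = 0.1987


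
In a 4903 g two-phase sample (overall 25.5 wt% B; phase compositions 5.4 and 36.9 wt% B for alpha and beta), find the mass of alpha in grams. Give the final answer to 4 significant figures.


f_alpha = (C_beta - C0) / (C_beta - C_alpha)
f_alpha = (36.9 - 25.5) / (36.9 - 5.4) = 0.361905
m_alpha = f_alpha * m_total = 0.361905 * 4903 = 1774 g


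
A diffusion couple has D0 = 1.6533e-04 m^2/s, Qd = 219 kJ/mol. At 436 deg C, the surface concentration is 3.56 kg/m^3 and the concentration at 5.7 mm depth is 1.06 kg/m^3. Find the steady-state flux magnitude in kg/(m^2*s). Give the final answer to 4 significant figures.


Step 1: D = D0 * exp(-Qd/(R*T))
T = 436 + 273.15 = 709.15 K
D = 1.6533e-04 * exp(-219e3 / (8.314 * 709.15)) = 1.2208e-20 m^2/s
Step 2: J = D * (C1 - C2) / dx
J = 1.2208e-20 * (3.56 - 1.06) / 5.7e-03
J = 5.354e-18 kg/(m^2*s)


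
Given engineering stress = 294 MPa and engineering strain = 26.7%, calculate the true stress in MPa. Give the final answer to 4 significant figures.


sigma_true = sigma_eng * (1 + epsilon_eng)
sigma_true = 294 * (1 + 0.267)
sigma_true = 372.5 MPa


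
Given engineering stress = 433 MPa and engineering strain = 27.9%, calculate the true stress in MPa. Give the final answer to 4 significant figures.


sigma_true = sigma_eng * (1 + epsilon_eng)
sigma_true = 433 * (1 + 0.279)
sigma_true = 553.8 MPa


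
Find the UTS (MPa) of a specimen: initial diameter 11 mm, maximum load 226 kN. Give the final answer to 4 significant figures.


A0 = pi*(d/2)^2 = pi*(11/2)^2 = 95.0332 mm^2
UTS = F_max / A0 = 226*1000 / 95.0332
UTS = 2378 MPa


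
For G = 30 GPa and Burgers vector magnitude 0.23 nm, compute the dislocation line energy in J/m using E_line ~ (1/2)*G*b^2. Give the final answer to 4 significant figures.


E = G*b^2/2
b = 0.23 nm = 2.3e-10 m
G = 30 GPa = 3e+10 Pa
E = 0.5 * 3e+10 * (2.3e-10)^2
E = 7.935e-10 J/m


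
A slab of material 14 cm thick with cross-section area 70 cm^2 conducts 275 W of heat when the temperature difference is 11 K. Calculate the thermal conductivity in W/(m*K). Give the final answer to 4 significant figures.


k = Q*L / (A*dT)
L = 0.14 m, A = 7e-03 m^2
k = 275 * 0.14 / (7e-03 * 11)
k = 500 W/(m*K)


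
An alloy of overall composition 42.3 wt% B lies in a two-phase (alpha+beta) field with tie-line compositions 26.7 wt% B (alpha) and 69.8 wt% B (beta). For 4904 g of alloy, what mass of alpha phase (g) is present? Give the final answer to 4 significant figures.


f_alpha = (C_beta - C0) / (C_beta - C_alpha)
f_alpha = (69.8 - 42.3) / (69.8 - 26.7) = 0.638051
m_alpha = f_alpha * m_total = 0.638051 * 4904 = 3129 g


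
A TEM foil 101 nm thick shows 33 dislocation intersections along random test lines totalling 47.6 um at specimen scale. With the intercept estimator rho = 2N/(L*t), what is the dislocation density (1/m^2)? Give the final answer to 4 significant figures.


rho = 2N / (L * t)
L = 47.6 um = 4.76e-05 m, t = 101 nm = 1.01e-07 m
rho = 2 * 33 / (4.76e-05 * 1.01e-07)
rho = 1.373e+13 1/m^2


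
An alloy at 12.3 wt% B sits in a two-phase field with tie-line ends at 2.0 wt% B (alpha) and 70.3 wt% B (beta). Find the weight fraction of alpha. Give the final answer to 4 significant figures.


f_alpha = (C_beta - C0) / (C_beta - C_alpha)
f_alpha = (70.3 - 12.3) / (70.3 - 2.0)
f_alpha = 0.8492


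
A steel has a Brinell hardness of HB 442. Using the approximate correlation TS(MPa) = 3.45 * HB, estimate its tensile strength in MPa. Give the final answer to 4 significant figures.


TS (MPa) = 3.45 * HB
TS = 3.45 * 442
TS = 1525 MPa


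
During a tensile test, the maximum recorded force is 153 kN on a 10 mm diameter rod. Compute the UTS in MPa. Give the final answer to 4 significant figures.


A0 = pi*(d/2)^2 = pi*(10/2)^2 = 78.5398 mm^2
UTS = F_max / A0 = 153*1000 / 78.5398
UTS = 1948 MPa


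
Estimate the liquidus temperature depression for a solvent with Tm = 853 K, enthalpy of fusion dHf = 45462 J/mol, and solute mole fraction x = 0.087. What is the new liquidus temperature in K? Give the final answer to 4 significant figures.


dT = R*Tm^2*x / dHf
dT = 8.314 * 853^2 * 0.087 / 45462
dT = 11.5765 K
T_new = 853 - 11.5765 = 841.4 K


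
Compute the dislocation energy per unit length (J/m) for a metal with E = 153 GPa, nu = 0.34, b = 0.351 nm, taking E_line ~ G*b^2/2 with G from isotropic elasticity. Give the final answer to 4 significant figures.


Step 1: G = E / (2*(1+nu))
G = 153 / (2*(1+0.34)) = 57.0896 GPa = 5.70896e+10 Pa
Step 2: E_line = G*b^2/2
b = 0.351 nm = 3.51e-10 m
E_line = 0.5 * 5.70896e+10 * (3.51e-10)^2 = 3.517e-09 J/m


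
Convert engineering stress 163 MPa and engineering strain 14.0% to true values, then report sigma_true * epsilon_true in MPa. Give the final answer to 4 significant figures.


sigma_true = sigma_eng * (1 + epsilon_eng)
sigma_true = 163 * (1 + 0.14) = 185.82 MPa
epsilon_true = ln(1 + epsilon_eng)
epsilon_true = ln(1 + 0.14) = 0.131028
sigma_true * epsilon_true = 185.82 * 0.131028 = 24.35 MPa


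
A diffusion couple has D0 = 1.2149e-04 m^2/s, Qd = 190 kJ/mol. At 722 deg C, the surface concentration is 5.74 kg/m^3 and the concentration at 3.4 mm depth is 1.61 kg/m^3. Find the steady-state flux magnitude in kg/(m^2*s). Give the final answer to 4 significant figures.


Step 1: D = D0 * exp(-Qd/(R*T))
T = 722 + 273.15 = 995.15 K
D = 1.2149e-04 * exp(-190e3 / (8.314 * 995.15)) = 1.2919e-14 m^2/s
Step 2: J = D * (C1 - C2) / dx
J = 1.2919e-14 * (5.74 - 1.61) / 3.4e-03
J = 1.569e-11 kg/(m^2*s)


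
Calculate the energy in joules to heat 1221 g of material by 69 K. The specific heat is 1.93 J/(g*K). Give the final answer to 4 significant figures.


Q = m * cp * dT
Q = 1221 * 1.93 * 69
Q = 162600 J


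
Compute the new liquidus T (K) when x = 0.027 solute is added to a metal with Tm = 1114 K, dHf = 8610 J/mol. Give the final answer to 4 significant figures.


dT = R*Tm^2*x / dHf
dT = 8.314 * 1114^2 * 0.027 / 8610
dT = 32.355 K
T_new = 1114 - 32.355 = 1082 K


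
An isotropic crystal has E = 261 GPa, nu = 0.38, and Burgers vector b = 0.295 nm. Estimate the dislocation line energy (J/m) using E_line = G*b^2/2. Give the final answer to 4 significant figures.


Step 1: G = E / (2*(1+nu))
G = 261 / (2*(1+0.38)) = 94.5652 GPa = 9.45652e+10 Pa
Step 2: E_line = G*b^2/2
b = 0.295 nm = 2.95e-10 m
E_line = 0.5 * 9.45652e+10 * (2.95e-10)^2 = 4.115e-09 J/m


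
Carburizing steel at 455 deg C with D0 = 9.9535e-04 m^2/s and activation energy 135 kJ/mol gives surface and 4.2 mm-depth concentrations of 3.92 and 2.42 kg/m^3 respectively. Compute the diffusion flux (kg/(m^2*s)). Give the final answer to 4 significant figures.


Step 1: D = D0 * exp(-Qd/(R*T))
T = 455 + 273.15 = 728.15 K
D = 9.9535e-04 * exp(-135e3 / (8.314 * 728.15)) = 2.05709e-13 m^2/s
Step 2: J = D * (C1 - C2) / dx
J = 2.05709e-13 * (3.92 - 2.42) / 4.2e-03
J = 7.347e-11 kg/(m^2*s)


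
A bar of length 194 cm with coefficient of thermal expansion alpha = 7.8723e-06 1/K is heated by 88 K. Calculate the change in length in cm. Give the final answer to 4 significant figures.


dL = L0 * alpha * dT
dL = 194 * 7.8723e-06 * 88
dL = 0.1344 cm


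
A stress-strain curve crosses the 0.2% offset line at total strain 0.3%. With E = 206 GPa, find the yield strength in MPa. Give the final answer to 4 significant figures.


Offset strain = 0.002
Elastic strain at yield = total_strain - offset = 3e-03 - 0.002 = 1e-03
sigma_y = E * elastic_strain = 206000 * 1e-03
sigma_y = 206 MPa


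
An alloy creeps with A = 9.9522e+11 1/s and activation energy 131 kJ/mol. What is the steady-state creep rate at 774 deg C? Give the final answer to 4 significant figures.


rate = A * exp(-Q / (R*T))
T = 774 + 273.15 = 1047.15 K
rate = 9.9522e+11 * exp(-131e3 / (8.314 * 1047.15))
rate = 290400 1/s


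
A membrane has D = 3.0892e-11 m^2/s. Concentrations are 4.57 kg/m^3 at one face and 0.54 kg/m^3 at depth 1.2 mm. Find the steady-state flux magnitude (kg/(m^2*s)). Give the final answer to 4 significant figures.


J = -D * (dC/dx) = D * (C1 - C2) / dx
J = 3.0892e-11 * (4.57 - 0.54) / 1.2e-03
J = 1.037e-07 kg/(m^2*s)


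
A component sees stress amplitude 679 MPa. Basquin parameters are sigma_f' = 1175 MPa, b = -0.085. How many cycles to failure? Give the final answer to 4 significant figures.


sigma_a = sigma_f' * (2*Nf)^b
2*Nf = (sigma_a / sigma_f')^(1/b)
2*Nf = (679 / 1175)^(1/-0.085)
2*Nf = 633.837
Nf = 316.9 cycles


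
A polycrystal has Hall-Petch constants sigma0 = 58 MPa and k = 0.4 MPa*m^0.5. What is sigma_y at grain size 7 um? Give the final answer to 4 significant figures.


sigma_y = sigma0 + k / sqrt(d)
d = 7 um = 7e-06 m
sigma_y = 58 + 0.4 / sqrt(7e-06)
sigma_y = 209.2 MPa


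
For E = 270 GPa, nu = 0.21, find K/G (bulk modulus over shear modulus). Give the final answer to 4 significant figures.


G = E / (2*(1+nu))
G = 270 / (2*(1+0.21)) = 111.57 GPa
K = E / (3*(1-2*nu))
K = 270 / (3*(1-2*0.21)) = 155.172 GPa
K/G = 155.172 / 111.57 = 1.391


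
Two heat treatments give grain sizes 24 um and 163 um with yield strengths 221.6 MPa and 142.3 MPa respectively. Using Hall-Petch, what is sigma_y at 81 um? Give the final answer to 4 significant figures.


sigma_y = sigma0 + k / sqrt(d)
1/sqrt(d1) = 1/sqrt(2.4e-05) = 204.124;  1/sqrt(d2) = 78.326
k = (sigma1 - sigma2) / (1/sqrt(d1) - 1/sqrt(d2)) = (221.6 - 142.3) / (204.124 - 78.326) = 0.630375 MPa*m^0.5
sigma0 = sigma1 - k/sqrt(d1) = 221.6 - 0.630375*204.124 = 92.9252 MPa
sigma_y(d3) = 92.9252 + 0.630375 / sqrt(8.1e-05) = 163 MPa


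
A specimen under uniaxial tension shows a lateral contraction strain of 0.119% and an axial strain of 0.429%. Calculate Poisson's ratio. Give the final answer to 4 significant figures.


nu = -epsilon_lat / epsilon_axial
Lateral strain is contraction (negative), so using magnitudes:
nu = 0.119 / 0.429
nu = 0.2774


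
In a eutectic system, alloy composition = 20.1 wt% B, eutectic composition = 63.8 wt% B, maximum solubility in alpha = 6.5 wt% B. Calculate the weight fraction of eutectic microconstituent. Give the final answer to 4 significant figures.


f_primary = (C_e - C0) / (C_e - C_alpha_max)
f_primary = (63.8 - 20.1) / (63.8 - 6.5)
f_primary = 0.762653
f_eutectic = 1 - 0.762653 = 0.2373


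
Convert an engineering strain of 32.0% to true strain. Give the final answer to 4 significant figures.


epsilon_true = ln(1 + epsilon_eng)
epsilon_true = ln(1 + 0.32)
epsilon_true = 0.2776


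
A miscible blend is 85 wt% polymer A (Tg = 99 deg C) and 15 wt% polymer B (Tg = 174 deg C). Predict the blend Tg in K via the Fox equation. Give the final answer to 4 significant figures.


1/Tg = w1/Tg1 + w2/Tg2 (in Kelvin)
Tg1 = 372.15 K, Tg2 = 447.15 K
1/Tg = 0.85/372.15 + 0.15/447.15
Tg = 381.8 K


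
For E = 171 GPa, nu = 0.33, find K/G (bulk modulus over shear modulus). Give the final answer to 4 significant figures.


G = E / (2*(1+nu))
G = 171 / (2*(1+0.33)) = 64.2857 GPa
K = E / (3*(1-2*nu))
K = 171 / (3*(1-2*0.33)) = 167.647 GPa
K/G = 167.647 / 64.2857 = 2.608


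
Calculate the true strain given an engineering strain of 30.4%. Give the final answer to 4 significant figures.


epsilon_true = ln(1 + epsilon_eng)
epsilon_true = ln(1 + 0.304)
epsilon_true = 0.2654


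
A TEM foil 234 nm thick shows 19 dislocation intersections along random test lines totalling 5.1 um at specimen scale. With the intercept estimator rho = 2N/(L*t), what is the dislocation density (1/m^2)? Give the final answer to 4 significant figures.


rho = 2N / (L * t)
L = 5.1 um = 5.1e-06 m, t = 234 nm = 2.34e-07 m
rho = 2 * 19 / (5.1e-06 * 2.34e-07)
rho = 3.184e+13 1/m^2


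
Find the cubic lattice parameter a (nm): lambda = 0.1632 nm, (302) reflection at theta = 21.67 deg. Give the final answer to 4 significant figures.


d = lambda / (2*sin(theta))
d = 0.1632 / (2*sin(21.67 deg))
d = 0.220982 nm
a = d * sqrt(h^2+k^2+l^2) = 0.220982 * sqrt(13)
a = 0.7968 nm


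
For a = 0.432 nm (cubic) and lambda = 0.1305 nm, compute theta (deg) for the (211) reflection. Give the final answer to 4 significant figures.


d = a / sqrt(h^2+k^2+l^2)
d = 0.432 / sqrt(6) = 0.176363 nm
lambda = 2*d*sin(theta)  =>  sin(theta) = lambda / (2*d)
sin(theta) = 0.1305 / (2 * 0.176363) = 0.369975
theta = 21.71 deg


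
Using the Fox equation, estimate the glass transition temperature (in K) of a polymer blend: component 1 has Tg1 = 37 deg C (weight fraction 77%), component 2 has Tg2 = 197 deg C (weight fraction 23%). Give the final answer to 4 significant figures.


1/Tg = w1/Tg1 + w2/Tg2 (in Kelvin)
Tg1 = 310.15 K, Tg2 = 470.15 K
1/Tg = 0.77/310.15 + 0.23/470.15
Tg = 336.5 K


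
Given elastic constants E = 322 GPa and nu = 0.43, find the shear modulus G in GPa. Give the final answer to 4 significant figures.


G = E / (2*(1+nu))
G = 322 / (2*(1+0.43))
G = 112.6 GPa


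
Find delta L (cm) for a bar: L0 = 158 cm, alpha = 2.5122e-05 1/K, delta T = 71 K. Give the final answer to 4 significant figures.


dL = L0 * alpha * dT
dL = 158 * 2.5122e-05 * 71
dL = 0.2818 cm


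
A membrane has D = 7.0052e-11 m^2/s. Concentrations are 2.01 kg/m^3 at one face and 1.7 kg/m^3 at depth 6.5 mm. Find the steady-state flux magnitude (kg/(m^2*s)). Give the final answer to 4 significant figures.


J = -D * (dC/dx) = D * (C1 - C2) / dx
J = 7.0052e-11 * (2.01 - 1.7) / 6.5e-03
J = 3.341e-09 kg/(m^2*s)


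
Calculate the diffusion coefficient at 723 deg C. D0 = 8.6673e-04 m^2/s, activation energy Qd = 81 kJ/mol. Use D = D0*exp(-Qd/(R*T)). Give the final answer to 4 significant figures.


D = D0 * exp(-Qd / (R*T))
T = 996.15 K
D = 8.6673e-04 * exp(-81e3 / (8.314 * 996.15))
D = 4.902e-08 m^2/s


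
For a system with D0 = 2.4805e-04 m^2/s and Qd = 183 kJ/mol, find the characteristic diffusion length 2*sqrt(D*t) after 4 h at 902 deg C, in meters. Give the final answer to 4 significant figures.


Step 1: D = D0 * exp(-Qd/(R*T))
T = 1175.15 K
D = 2.4805e-04 * exp(-183e3 / (8.314 * 1175.15)) = 1.81977e-12 m^2/s
Step 2: L = 2*sqrt(D*t)
t = 4 h = 14400 s
L = 2*sqrt(1.81977e-12 * 14400) = 3.238e-04 m


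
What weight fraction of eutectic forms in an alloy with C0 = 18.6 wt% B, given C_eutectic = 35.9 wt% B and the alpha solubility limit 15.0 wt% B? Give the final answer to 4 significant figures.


f_primary = (C_e - C0) / (C_e - C_alpha_max)
f_primary = (35.9 - 18.6) / (35.9 - 15.0)
f_primary = 0.827751
f_eutectic = 1 - 0.827751 = 0.1722


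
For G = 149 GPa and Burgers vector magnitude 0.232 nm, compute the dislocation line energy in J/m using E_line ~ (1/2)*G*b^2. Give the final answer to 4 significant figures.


E = G*b^2/2
b = 0.232 nm = 2.32e-10 m
G = 149 GPa = 1.49e+11 Pa
E = 0.5 * 1.49e+11 * (2.32e-10)^2
E = 4.01e-09 J/m


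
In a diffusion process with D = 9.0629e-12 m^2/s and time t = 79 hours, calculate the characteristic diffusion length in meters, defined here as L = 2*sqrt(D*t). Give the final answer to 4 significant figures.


t = 79 hr = 284400 s
Diffusion length = 2*sqrt(D*t)
= 2*sqrt(9.0629e-12 * 284400)
= 3.211e-03 m


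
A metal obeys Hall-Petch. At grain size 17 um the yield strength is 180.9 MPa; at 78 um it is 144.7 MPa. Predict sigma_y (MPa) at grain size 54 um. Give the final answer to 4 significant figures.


sigma_y = sigma0 + k / sqrt(d)
1/sqrt(d1) = 1/sqrt(1.7e-05) = 242.536;  1/sqrt(d2) = 113.228
k = (sigma1 - sigma2) / (1/sqrt(d1) - 1/sqrt(d2)) = (180.9 - 144.7) / (242.536 - 113.228) = 0.279952 MPa*m^0.5
sigma0 = sigma1 - k/sqrt(d1) = 180.9 - 0.279952*242.536 = 113.002 MPa
sigma_y(d3) = 113.002 + 0.279952 / sqrt(5.4e-05) = 151.1 MPa


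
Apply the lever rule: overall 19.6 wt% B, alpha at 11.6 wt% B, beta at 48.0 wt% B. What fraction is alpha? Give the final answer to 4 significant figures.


f_alpha = (C_beta - C0) / (C_beta - C_alpha)
f_alpha = (48.0 - 19.6) / (48.0 - 11.6)
f_alpha = 0.7802


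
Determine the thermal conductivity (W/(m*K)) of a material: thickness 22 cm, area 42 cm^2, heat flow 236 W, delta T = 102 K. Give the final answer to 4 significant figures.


k = Q*L / (A*dT)
L = 0.22 m, A = 4.2e-03 m^2
k = 236 * 0.22 / (4.2e-03 * 102)
k = 121.2 W/(m*K)


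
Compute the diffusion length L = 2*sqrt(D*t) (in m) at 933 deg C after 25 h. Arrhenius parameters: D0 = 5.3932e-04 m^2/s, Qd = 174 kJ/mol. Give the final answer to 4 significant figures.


Step 1: D = D0 * exp(-Qd/(R*T))
T = 1206.15 K
D = 5.3932e-04 * exp(-174e3 / (8.314 * 1206.15)) = 1.57098e-11 m^2/s
Step 2: L = 2*sqrt(D*t)
t = 25 h = 90000 s
L = 2*sqrt(1.57098e-11 * 90000) = 2.378e-03 m


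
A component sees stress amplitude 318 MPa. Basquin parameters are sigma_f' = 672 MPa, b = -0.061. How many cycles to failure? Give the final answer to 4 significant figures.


sigma_a = sigma_f' * (2*Nf)^b
2*Nf = (sigma_a / sigma_f')^(1/b)
2*Nf = (318 / 672)^(1/-0.061)
2*Nf = 212286
Nf = 106100 cycles


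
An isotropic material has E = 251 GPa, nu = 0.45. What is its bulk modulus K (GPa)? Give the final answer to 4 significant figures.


K = E / (3*(1-2*nu))
K = 251 / (3*(1-2*0.45))
K = 836.7 GPa


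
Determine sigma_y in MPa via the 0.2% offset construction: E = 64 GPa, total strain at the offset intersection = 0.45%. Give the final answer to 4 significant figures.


Offset strain = 0.002
Elastic strain at yield = total_strain - offset = 4.5e-03 - 0.002 = 2.5e-03
sigma_y = E * elastic_strain = 64000 * 2.5e-03
sigma_y = 160 MPa


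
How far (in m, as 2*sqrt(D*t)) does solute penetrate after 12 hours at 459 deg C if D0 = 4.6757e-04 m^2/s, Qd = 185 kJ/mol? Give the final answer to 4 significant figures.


Step 1: D = D0 * exp(-Qd/(R*T))
T = 732.15 K
D = 4.6757e-04 * exp(-185e3 / (8.314 * 732.15)) = 2.95595e-17 m^2/s
Step 2: L = 2*sqrt(D*t)
t = 12 h = 43200 s
L = 2*sqrt(2.95595e-17 * 43200) = 2.26e-06 m


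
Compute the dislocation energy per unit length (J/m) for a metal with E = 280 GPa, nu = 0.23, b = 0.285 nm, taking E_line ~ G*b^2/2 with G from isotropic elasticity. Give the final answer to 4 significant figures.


Step 1: G = E / (2*(1+nu))
G = 280 / (2*(1+0.23)) = 113.821 GPa = 1.13821e+11 Pa
Step 2: E_line = G*b^2/2
b = 0.285 nm = 2.85e-10 m
E_line = 0.5 * 1.13821e+11 * (2.85e-10)^2 = 4.623e-09 J/m


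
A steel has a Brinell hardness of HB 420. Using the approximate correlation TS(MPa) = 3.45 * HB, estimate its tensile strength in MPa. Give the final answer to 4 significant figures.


TS (MPa) = 3.45 * HB
TS = 3.45 * 420
TS = 1449 MPa


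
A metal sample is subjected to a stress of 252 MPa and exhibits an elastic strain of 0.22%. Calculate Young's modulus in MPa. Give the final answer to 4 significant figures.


E = sigma / epsilon
epsilon = 0.22% = 2.2e-03
E = 252 / 2.2e-03
E = 114500 MPa


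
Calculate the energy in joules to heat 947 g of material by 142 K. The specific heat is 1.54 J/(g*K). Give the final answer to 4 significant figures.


Q = m * cp * dT
Q = 947 * 1.54 * 142
Q = 207100 J


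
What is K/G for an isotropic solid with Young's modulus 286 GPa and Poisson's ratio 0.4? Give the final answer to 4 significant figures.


G = E / (2*(1+nu))
G = 286 / (2*(1+0.4)) = 102.143 GPa
K = E / (3*(1-2*nu))
K = 286 / (3*(1-2*0.4)) = 476.667 GPa
K/G = 476.667 / 102.143 = 4.667


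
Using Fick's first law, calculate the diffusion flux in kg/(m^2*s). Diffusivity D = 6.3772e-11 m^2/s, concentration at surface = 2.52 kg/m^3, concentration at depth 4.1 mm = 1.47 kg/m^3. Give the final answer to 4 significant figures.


J = -D * (dC/dx) = D * (C1 - C2) / dx
J = 6.3772e-11 * (2.52 - 1.47) / 4.1e-03
J = 1.633e-08 kg/(m^2*s)


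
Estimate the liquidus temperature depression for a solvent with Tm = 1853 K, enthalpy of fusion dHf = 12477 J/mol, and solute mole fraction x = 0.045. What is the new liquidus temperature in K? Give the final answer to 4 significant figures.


dT = R*Tm^2*x / dHf
dT = 8.314 * 1853^2 * 0.045 / 12477
dT = 102.959 K
T_new = 1853 - 102.959 = 1750 K


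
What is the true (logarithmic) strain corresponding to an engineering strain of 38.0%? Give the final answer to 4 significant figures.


epsilon_true = ln(1 + epsilon_eng)
epsilon_true = ln(1 + 0.38)
epsilon_true = 0.3221


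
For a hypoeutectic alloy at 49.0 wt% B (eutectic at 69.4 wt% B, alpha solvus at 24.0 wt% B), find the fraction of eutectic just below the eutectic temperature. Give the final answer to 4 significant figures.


f_primary = (C_e - C0) / (C_e - C_alpha_max)
f_primary = (69.4 - 49.0) / (69.4 - 24.0)
f_primary = 0.449339
f_eutectic = 1 - 0.449339 = 0.5507


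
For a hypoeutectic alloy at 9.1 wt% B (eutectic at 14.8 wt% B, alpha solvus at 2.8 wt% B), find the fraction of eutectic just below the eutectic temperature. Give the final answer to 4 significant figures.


f_primary = (C_e - C0) / (C_e - C_alpha_max)
f_primary = (14.8 - 9.1) / (14.8 - 2.8)
f_primary = 0.475
f_eutectic = 1 - 0.475 = 0.525


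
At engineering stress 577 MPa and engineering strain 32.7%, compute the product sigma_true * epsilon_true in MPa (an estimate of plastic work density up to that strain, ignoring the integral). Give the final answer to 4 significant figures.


sigma_true = sigma_eng * (1 + epsilon_eng)
sigma_true = 577 * (1 + 0.327) = 765.679 MPa
epsilon_true = ln(1 + epsilon_eng)
epsilon_true = ln(1 + 0.327) = 0.282921
sigma_true * epsilon_true = 765.679 * 0.282921 = 216.6 MPa


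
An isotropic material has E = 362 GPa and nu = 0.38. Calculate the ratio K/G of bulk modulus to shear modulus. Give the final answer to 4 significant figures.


G = E / (2*(1+nu))
G = 362 / (2*(1+0.38)) = 131.159 GPa
K = E / (3*(1-2*nu))
K = 362 / (3*(1-2*0.38)) = 502.778 GPa
K/G = 502.778 / 131.159 = 3.833


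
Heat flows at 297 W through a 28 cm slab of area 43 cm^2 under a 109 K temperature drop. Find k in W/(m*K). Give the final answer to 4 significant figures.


k = Q*L / (A*dT)
L = 0.28 m, A = 4.3e-03 m^2
k = 297 * 0.28 / (4.3e-03 * 109)
k = 177.4 W/(m*K)


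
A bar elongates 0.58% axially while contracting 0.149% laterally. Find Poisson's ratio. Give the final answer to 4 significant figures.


nu = -epsilon_lat / epsilon_axial
Lateral strain is contraction (negative), so using magnitudes:
nu = 0.149 / 0.58
nu = 0.2569


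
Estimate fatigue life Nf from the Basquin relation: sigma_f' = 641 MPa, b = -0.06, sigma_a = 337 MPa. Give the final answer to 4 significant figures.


sigma_a = sigma_f' * (2*Nf)^b
2*Nf = (sigma_a / sigma_f')^(1/b)
2*Nf = (337 / 641)^(1/-0.06)
2*Nf = 45061.1
Nf = 22530 cycles


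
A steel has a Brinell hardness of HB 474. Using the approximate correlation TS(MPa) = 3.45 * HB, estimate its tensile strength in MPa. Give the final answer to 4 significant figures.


TS (MPa) = 3.45 * HB
TS = 3.45 * 474
TS = 1635 MPa


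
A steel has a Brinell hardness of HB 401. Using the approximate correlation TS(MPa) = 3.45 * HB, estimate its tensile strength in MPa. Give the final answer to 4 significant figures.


TS (MPa) = 3.45 * HB
TS = 3.45 * 401
TS = 1383 MPa


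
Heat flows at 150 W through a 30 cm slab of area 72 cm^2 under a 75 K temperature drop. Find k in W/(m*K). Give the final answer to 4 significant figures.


k = Q*L / (A*dT)
L = 0.3 m, A = 7.2e-03 m^2
k = 150 * 0.3 / (7.2e-03 * 75)
k = 83.33 W/(m*K)


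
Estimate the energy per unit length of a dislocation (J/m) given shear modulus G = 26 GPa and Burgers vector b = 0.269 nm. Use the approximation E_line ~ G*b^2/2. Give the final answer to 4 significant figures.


E = G*b^2/2
b = 0.269 nm = 2.69e-10 m
G = 26 GPa = 2.6e+10 Pa
E = 0.5 * 2.6e+10 * (2.69e-10)^2
E = 9.407e-10 J/m


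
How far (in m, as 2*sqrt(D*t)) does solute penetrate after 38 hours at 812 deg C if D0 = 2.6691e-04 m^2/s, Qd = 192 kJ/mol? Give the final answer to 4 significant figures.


Step 1: D = D0 * exp(-Qd/(R*T))
T = 1085.15 K
D = 2.6691e-04 * exp(-192e3 / (8.314 * 1085.15)) = 1.52737e-13 m^2/s
Step 2: L = 2*sqrt(D*t)
t = 38 h = 136800 s
L = 2*sqrt(1.52737e-13 * 136800) = 2.891e-04 m


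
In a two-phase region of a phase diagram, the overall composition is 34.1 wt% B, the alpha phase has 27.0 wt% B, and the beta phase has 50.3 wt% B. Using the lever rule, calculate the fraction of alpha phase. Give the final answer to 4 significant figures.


f_alpha = (C_beta - C0) / (C_beta - C_alpha)
f_alpha = (50.3 - 34.1) / (50.3 - 27.0)
f_alpha = 0.6953


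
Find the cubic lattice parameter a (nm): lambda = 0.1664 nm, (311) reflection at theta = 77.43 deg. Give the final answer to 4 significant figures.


d = lambda / (2*sin(theta))
d = 0.1664 / (2*sin(77.43 deg))
d = 0.0852432 nm
a = d * sqrt(h^2+k^2+l^2) = 0.0852432 * sqrt(11)
a = 0.2827 nm


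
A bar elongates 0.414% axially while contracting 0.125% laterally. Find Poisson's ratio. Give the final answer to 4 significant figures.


nu = -epsilon_lat / epsilon_axial
Lateral strain is contraction (negative), so using magnitudes:
nu = 0.125 / 0.414
nu = 0.3019


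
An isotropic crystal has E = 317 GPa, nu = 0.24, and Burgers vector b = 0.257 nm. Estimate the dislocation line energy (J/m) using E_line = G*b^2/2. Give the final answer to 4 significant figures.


Step 1: G = E / (2*(1+nu))
G = 317 / (2*(1+0.24)) = 127.823 GPa = 1.27823e+11 Pa
Step 2: E_line = G*b^2/2
b = 0.257 nm = 2.57e-10 m
E_line = 0.5 * 1.27823e+11 * (2.57e-10)^2 = 4.221e-09 J/m


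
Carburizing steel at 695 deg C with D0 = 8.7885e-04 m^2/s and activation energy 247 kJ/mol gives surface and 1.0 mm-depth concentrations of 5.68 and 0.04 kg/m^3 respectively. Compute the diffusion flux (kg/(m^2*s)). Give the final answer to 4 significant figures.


Step 1: D = D0 * exp(-Qd/(R*T))
T = 695 + 273.15 = 968.15 K
D = 8.7885e-04 * exp(-247e3 / (8.314 * 968.15)) = 4.1403e-17 m^2/s
Step 2: J = D * (C1 - C2) / dx
J = 4.1403e-17 * (5.68 - 0.04) / 1e-03
J = 2.335e-13 kg/(m^2*s)


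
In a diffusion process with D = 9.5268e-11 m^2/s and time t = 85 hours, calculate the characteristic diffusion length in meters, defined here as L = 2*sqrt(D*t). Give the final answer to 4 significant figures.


t = 85 hr = 306000 s
Diffusion length = 2*sqrt(D*t)
= 2*sqrt(9.5268e-11 * 306000)
= 0.0108 m


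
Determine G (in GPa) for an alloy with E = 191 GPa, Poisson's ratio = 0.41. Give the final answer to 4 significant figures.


G = E / (2*(1+nu))
G = 191 / (2*(1+0.41))
G = 67.73 GPa


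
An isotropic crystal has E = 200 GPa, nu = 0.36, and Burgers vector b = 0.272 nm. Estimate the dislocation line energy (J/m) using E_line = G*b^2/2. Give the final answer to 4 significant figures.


Step 1: G = E / (2*(1+nu))
G = 200 / (2*(1+0.36)) = 73.5294 GPa = 7.35294e+10 Pa
Step 2: E_line = G*b^2/2
b = 0.272 nm = 2.72e-10 m
E_line = 0.5 * 7.35294e+10 * (2.72e-10)^2 = 2.72e-09 J/m


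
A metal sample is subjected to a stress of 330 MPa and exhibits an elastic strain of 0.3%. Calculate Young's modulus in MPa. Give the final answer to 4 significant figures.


E = sigma / epsilon
epsilon = 0.3% = 3e-03
E = 330 / 3e-03
E = 110000 MPa


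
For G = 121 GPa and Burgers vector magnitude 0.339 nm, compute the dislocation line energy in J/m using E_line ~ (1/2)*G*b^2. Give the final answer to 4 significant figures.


E = G*b^2/2
b = 0.339 nm = 3.39e-10 m
G = 121 GPa = 1.21e+11 Pa
E = 0.5 * 1.21e+11 * (3.39e-10)^2
E = 6.953e-09 J/m


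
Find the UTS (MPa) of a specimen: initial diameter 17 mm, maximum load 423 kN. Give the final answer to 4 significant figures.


A0 = pi*(d/2)^2 = pi*(17/2)^2 = 226.98 mm^2
UTS = F_max / A0 = 423*1000 / 226.98
UTS = 1864 MPa


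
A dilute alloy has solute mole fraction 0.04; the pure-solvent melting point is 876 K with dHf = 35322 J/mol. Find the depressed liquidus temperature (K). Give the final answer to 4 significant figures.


dT = R*Tm^2*x / dHf
dT = 8.314 * 876^2 * 0.04 / 35322
dT = 7.22492 K
T_new = 876 - 7.22492 = 868.8 K


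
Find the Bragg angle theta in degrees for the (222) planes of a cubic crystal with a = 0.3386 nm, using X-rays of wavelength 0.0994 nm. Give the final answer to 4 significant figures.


d = a / sqrt(h^2+k^2+l^2)
d = 0.3386 / sqrt(12) = 0.0977454 nm
lambda = 2*d*sin(theta)  =>  sin(theta) = lambda / (2*d)
sin(theta) = 0.0994 / (2 * 0.0977454) = 0.508464
theta = 30.56 deg


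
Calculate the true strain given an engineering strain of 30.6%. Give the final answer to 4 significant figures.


epsilon_true = ln(1 + epsilon_eng)
epsilon_true = ln(1 + 0.306)
epsilon_true = 0.267


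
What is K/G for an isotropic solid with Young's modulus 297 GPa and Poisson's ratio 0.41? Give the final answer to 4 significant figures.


G = E / (2*(1+nu))
G = 297 / (2*(1+0.41)) = 105.319 GPa
K = E / (3*(1-2*nu))
K = 297 / (3*(1-2*0.41)) = 550 GPa
K/G = 550 / 105.319 = 5.222


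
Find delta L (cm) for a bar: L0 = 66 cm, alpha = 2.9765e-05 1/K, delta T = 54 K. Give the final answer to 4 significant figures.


dL = L0 * alpha * dT
dL = 66 * 2.9765e-05 * 54
dL = 0.1061 cm


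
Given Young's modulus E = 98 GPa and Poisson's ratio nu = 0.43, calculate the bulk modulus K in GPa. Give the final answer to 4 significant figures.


K = E / (3*(1-2*nu))
K = 98 / (3*(1-2*0.43))
K = 233.3 GPa


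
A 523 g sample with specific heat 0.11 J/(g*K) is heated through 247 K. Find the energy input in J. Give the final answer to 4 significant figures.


Q = m * cp * dT
Q = 523 * 0.11 * 247
Q = 14210 J


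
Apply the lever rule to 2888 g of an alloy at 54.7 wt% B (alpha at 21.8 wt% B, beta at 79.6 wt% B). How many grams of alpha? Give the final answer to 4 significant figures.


f_alpha = (C_beta - C0) / (C_beta - C_alpha)
f_alpha = (79.6 - 54.7) / (79.6 - 21.8) = 0.430796
m_alpha = f_alpha * m_total = 0.430796 * 2888 = 1244 g


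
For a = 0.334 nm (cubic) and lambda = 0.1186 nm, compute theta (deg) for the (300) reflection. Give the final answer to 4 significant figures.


d = a / sqrt(h^2+k^2+l^2)
d = 0.334 / sqrt(9) = 0.111333 nm
lambda = 2*d*sin(theta)  =>  sin(theta) = lambda / (2*d)
sin(theta) = 0.1186 / (2 * 0.111333) = 0.532635
theta = 32.18 deg


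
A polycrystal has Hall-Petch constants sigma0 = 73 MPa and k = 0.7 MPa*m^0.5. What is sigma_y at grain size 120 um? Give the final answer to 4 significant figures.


sigma_y = sigma0 + k / sqrt(d)
d = 120 um = 1.2e-04 m
sigma_y = 73 + 0.7 / sqrt(1.2e-04)
sigma_y = 136.9 MPa


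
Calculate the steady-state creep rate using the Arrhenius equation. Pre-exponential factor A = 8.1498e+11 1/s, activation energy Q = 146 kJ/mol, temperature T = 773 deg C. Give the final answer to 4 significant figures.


rate = A * exp(-Q / (R*T))
T = 773 + 273.15 = 1046.15 K
rate = 8.1498e+11 * exp(-146e3 / (8.314 * 1046.15))
rate = 41790 1/s


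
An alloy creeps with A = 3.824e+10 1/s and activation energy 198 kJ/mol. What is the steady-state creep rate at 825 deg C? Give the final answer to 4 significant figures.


rate = A * exp(-Q / (R*T))
T = 825 + 273.15 = 1098.15 K
rate = 3.824e+10 * exp(-198e3 / (8.314 * 1098.15))
rate = 14.59 1/s


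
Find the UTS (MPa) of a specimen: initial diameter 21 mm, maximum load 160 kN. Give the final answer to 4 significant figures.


A0 = pi*(d/2)^2 = pi*(21/2)^2 = 346.361 mm^2
UTS = F_max / A0 = 160*1000 / 346.361
UTS = 461.9 MPa


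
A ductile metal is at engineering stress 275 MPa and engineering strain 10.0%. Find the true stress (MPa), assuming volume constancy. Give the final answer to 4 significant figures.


sigma_true = sigma_eng * (1 + epsilon_eng)
sigma_true = 275 * (1 + 0.1)
sigma_true = 302.5 MPa


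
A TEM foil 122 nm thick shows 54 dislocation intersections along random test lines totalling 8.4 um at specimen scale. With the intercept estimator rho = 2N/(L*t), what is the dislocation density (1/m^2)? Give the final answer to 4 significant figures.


rho = 2N / (L * t)
L = 8.4 um = 8.4e-06 m, t = 122 nm = 1.22e-07 m
rho = 2 * 54 / (8.4e-06 * 1.22e-07)
rho = 1.054e+14 1/m^2


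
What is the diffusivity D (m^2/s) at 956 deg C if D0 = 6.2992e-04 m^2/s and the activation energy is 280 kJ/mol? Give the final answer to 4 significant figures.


D = D0 * exp(-Qd / (R*T))
T = 1229.15 K
D = 6.2992e-04 * exp(-280e3 / (8.314 * 1229.15))
D = 7.94e-16 m^2/s


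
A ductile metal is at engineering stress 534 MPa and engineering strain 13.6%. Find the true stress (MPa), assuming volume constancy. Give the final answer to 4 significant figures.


sigma_true = sigma_eng * (1 + epsilon_eng)
sigma_true = 534 * (1 + 0.136)
sigma_true = 606.6 MPa


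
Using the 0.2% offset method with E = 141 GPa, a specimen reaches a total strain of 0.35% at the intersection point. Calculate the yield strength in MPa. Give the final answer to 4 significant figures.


Offset strain = 0.002
Elastic strain at yield = total_strain - offset = 3.5e-03 - 0.002 = 1.5e-03
sigma_y = E * elastic_strain = 141000 * 1.5e-03
sigma_y = 211.5 MPa


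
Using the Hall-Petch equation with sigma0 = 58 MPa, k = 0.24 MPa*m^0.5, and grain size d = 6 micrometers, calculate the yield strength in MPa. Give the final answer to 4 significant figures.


sigma_y = sigma0 + k / sqrt(d)
d = 6 um = 6e-06 m
sigma_y = 58 + 0.24 / sqrt(6e-06)
sigma_y = 156 MPa


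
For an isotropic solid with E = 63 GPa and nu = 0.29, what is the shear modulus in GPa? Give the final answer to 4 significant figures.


G = E / (2*(1+nu))
G = 63 / (2*(1+0.29))
G = 24.42 GPa
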